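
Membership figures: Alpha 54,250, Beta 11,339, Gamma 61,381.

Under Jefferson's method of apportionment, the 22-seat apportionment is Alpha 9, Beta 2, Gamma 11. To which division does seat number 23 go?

Alpha

Priority for the next seat is population ÷ (current seats + 1).
Priorities: Alpha 5425.000, Beta 3779.667, Gamma 5115.083.
Highest priority: Alpha.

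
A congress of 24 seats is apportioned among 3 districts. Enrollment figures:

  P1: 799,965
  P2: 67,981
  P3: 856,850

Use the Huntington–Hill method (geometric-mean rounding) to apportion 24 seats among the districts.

With divisor 72104: modified quotas P1 11.095, P2 0.943, P3 11.884.
Geometric-mean thresholds: P1 √(11·12)=11.489, P2 (min 1), P3 √(11·12)=11.489.
Each quota rounded against its threshold gives P1 11, P2 1, P3 12 (total 24).

P1: 11, P2: 1, P3: 12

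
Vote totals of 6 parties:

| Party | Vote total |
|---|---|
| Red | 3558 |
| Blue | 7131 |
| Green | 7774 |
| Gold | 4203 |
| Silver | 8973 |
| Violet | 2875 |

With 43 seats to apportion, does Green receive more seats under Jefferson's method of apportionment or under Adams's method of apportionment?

Jefferson

Jefferson: Red 4, Blue 9, Green 10, Gold 5, Silver 12, Violet 3.
Adams: Red 5, Blue 9, Green 9, Gold 5, Silver 11, Violet 4.
Green gets 10 under Jefferson and 9 under Adams.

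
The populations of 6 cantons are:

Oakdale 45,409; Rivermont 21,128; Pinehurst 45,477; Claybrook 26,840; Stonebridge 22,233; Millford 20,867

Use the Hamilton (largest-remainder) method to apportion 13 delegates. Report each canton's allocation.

Standard divisor: 181954 ÷ 13 ≈ 13996.462.
Standard quotas: Oakdale 3.2443, Rivermont 1.5095, Pinehurst 3.2492, Claybrook 1.9176, Stonebridge 1.5885, Millford 1.4909.
Lower quotas: Oakdale 3, Rivermont 1, Pinehurst 3, Claybrook 1, Stonebridge 1, Millford 1 (sum 10, leaving 3 seats).
Remainders in descending order: Claybrook 0.9176, Stonebridge 0.5885, Rivermont 0.5095, Millford 0.4909, Pinehurst 0.2492, Oakdale 0.2443.
The surplus seats go to Claybrook, Stonebridge, Rivermont.

Oakdale=3, Rivermont=2, Pinehurst=3, Claybrook=2, Stonebridge=2, Millford=1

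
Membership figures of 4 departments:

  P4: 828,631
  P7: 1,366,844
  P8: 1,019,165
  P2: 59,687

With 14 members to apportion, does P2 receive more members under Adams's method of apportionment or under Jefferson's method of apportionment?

Adams: P4 4, P7 5, P8 4, P2 1.
Jefferson: P4 4, P7 6, P8 4, P2 0.
P2 gets 1 under Adams and 0 under Jefferson.

Adams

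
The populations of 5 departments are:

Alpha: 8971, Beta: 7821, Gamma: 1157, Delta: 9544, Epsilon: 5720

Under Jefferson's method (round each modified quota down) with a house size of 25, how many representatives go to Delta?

8

Standard divisor 33213/25 ≈ 1328.52; standard quotas: Alpha 6.753, Beta 5.887, Gamma 0.871, Delta 7.184, Epsilon 4.306.
Rounding down gives 6, 5, 0, 7, 4 = 22 seats, so the divisor must be adjusted.
With modified divisor 1182.2: modified quotas Alpha 7.588, Beta 6.616, Gamma 0.979, Delta 8.073, Epsilon 4.838.
Rounding down: Alpha 7, Beta 6, Gamma 0, Delta 8, Epsilon 4 (total 25).
Delta receives 8.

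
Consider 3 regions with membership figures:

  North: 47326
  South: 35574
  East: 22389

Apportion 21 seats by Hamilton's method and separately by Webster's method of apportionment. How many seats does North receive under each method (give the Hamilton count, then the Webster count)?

Hamilton: North 9, South 7, East 5.
Webster: North 10, South 7, East 4.
North gets 9 under Hamilton and 10 under Webster.

9 and 10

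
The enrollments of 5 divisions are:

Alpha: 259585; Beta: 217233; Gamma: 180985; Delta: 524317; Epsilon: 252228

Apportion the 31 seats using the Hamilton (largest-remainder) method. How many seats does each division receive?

Alpha 6; Beta 5; Gamma 4; Delta 11; Epsilon 5

The standard divisor is 1434348/31 ≈ 46269.29.
Standard quotas: Alpha 5.6103, Beta 4.6950, Gamma 3.9116, Delta 11.3319, Epsilon 5.4513.
Lower quotas: Alpha 5, Beta 4, Gamma 3, Delta 11, Epsilon 5 (sum 28, leaving 3 seats).
Remainders in descending order: Gamma 0.9116, Beta 0.6950, Alpha 0.6103, Epsilon 0.4513, Delta 0.3319.
Largest remainders: Gamma, Beta, Alpha receive the extra seats.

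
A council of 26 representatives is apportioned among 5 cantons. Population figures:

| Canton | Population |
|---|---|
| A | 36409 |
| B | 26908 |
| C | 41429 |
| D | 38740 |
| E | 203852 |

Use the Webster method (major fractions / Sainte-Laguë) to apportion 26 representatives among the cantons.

A 3; B 2; C 3; D 3; E 15

Standard divisor 347338/26 ≈ 13359.154; standard quotas: A 2.725, B 2.014, C 3.101, D 2.900, E 15.259.
Rounding to the nearest integer gives A 3, B 2, C 3, D 3, E 15 — total 26, matching the house size, so no adjustment is needed.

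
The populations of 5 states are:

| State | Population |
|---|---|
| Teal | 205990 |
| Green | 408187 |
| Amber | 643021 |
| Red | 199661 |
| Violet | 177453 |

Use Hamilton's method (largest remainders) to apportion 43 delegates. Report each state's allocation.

The standard divisor is 1634312/43 ≈ 38007.256.
Standard quotas: Teal 5.4198, Green 10.7397, Amber 16.9184, Red 5.2532, Violet 4.6689.
Lower quotas: Teal 5, Green 10, Amber 16, Red 5, Violet 4 (sum 40, leaving 3 seats).
Remainders in descending order: Amber 0.9184, Green 0.7397, Violet 0.6689, Teal 0.4198, Red 0.2532.
The surplus seats go to Amber, Green, Violet.

Teal 5, Green 11, Amber 17, Red 5, Violet 5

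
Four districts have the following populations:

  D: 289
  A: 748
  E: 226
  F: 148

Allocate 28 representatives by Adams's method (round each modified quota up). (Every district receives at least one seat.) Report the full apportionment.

D: 6, A: 14, E: 5, F: 3

Standard divisor 1411/28 ≈ 50.393; standard quotas: D 5.735, A 14.843, E 4.485, F 2.937.
Rounding up gives 6, 15, 5, 3 = 29 seats, so the divisor must be adjusted.
With modified divisor 55: modified quotas D 5.255, A 13.600, E 4.109, F 2.691.
Rounding up: D 6, A 14, E 5, F 3 (total 28).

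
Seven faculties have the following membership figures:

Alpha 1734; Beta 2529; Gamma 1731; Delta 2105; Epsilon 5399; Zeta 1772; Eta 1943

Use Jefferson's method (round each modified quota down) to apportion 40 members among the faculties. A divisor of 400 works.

With modified divisor 400: modified quotas Alpha 4.335, Beta 6.322, Gamma 4.327, Delta 5.263, Epsilon 13.498, Zeta 4.430, Eta 4.857.
Rounding down: Alpha 4, Beta 6, Gamma 4, Delta 5, Epsilon 13, Zeta 4, Eta 4 (total 40).

Alpha=4; Beta=6; Gamma=4; Delta=5; Epsilon=13; Zeta=4; Eta=4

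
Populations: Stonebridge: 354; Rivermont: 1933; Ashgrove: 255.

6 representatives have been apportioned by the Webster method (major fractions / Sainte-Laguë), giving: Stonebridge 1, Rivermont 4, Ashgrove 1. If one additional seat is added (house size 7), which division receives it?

Priority for the next seat is population ÷ (current seats + 0.5).
Priorities: Stonebridge 236.000, Rivermont 429.556, Ashgrove 170.000.
Highest priority: Rivermont.

Rivermont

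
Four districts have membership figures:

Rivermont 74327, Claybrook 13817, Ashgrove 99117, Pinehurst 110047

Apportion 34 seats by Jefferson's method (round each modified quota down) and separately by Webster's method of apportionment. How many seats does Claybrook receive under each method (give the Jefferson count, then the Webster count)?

1 and 2

Jefferson: Rivermont 8, Claybrook 1, Ashgrove 12, Pinehurst 13.
Webster: Rivermont 8, Claybrook 2, Ashgrove 11, Pinehurst 13.
Claybrook gets 1 under Jefferson and 2 under Webster.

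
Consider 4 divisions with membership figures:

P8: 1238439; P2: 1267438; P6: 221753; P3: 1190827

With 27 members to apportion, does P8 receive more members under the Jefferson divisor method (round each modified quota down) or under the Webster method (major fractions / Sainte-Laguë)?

Jefferson

Jefferson: P8 9, P2 9, P6 1, P3 8.
Webster: P8 8, P2 9, P6 2, P3 8.
P8 gets 9 under Jefferson and 8 under Webster.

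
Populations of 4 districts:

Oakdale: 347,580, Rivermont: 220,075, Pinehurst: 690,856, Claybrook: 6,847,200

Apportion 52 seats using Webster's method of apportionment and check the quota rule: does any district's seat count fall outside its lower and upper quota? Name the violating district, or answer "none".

Standard quotas: Oakdale 2.230, Rivermont 1.412, Pinehurst 4.432, Claybrook 43.926.
Webster allocation: Oakdale 2, Rivermont 1, Pinehurst 4, Claybrook 45.
Claybrook has quota 43.926 (lower 43, upper 44) but receives 45 — outside the quota interval.

Claybrook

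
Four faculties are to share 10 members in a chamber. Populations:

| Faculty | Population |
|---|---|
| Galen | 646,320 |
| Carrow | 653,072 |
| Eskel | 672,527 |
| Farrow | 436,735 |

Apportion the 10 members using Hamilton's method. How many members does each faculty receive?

Total 2408654; standard divisor 2408654/10 ≈ 240865.4.
Standard quotas: Galen 2.6833, Carrow 2.7114, Eskel 2.7921, Farrow 1.8132.
Lower quotas: Galen 2, Carrow 2, Eskel 2, Farrow 1 (sum 7, leaving 3 seats).
Remainders in descending order: Farrow 0.8132, Eskel 0.7921, Carrow 0.7114, Galen 0.6833.
Largest remainders: Farrow, Eskel, Carrow receive the extra seats.

Galen 2; Carrow 3; Eskel 3; Farrow 2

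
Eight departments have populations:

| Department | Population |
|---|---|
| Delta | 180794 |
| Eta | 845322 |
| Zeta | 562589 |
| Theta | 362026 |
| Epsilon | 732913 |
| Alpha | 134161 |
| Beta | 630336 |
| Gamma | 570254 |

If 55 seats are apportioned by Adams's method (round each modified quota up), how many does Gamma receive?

Standard divisor 4018395/55 ≈ 73061.727; standard quotas: Delta 2.475, Eta 11.570, Zeta 7.700, Theta 4.955, Epsilon 10.031, Alpha 1.836, Beta 8.627, Gamma 7.805.
Rounding up gives 3, 12, 8, 5, 11, 2, 9, 8 = 58 seats, so the divisor must be adjusted.
With modified divisor 79600: modified quotas Delta 2.271, Eta 10.620, Zeta 7.068, Theta 4.548, Epsilon 9.207, Alpha 1.685, Beta 7.919, Gamma 7.164.
Rounding up: Delta 3, Eta 11, Zeta 8, Theta 5, Epsilon 10, Alpha 2, Beta 8, Gamma 8 (total 55).
Gamma receives 8.

8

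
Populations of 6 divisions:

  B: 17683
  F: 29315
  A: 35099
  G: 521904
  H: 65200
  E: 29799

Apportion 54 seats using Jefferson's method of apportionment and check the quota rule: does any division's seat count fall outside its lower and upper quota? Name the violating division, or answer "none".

Standard quotas: B 1.366, F 2.265, A 2.712, G 40.319, H 5.037, E 2.302.
Jefferson allocation: B 1, F 2, A 2, G 42, H 5, E 2.
G has quota 40.319 (lower 40, upper 41) but receives 42 — outside the quota interval.

G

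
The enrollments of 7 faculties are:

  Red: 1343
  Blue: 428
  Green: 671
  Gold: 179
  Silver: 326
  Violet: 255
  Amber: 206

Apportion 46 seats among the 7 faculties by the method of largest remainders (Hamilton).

Red 18, Blue 6, Green 9, Gold 2, Silver 4, Violet 4, Amber 3

Standard divisor: 3408 ÷ 46 ≈ 74.087.
Standard quotas: Red 18.127, Blue 5.777, Green 9.057, Gold 2.416, Silver 4.400, Violet 3.442, Amber 2.781.
Lower quotas: Red 18, Blue 5, Green 9, Gold 2, Silver 4, Violet 3, Amber 2 (sum 43, leaving 3 seats).
Remainders in descending order: Amber 0.781, Blue 0.777, Violet 0.442, Gold 0.416, Silver 0.400, Red 0.127, Green 0.057.
Largest remainders: Amber, Blue, Violet receive the extra seats.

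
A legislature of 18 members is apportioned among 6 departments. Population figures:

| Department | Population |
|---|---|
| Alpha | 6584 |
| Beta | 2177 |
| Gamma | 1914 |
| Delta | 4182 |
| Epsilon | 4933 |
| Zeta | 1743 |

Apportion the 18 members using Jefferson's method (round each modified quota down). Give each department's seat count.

Standard divisor 21533/18 ≈ 1196.278; standard quotas: Alpha 5.504, Beta 1.820, Gamma 1.600, Delta 3.496, Epsilon 4.124, Zeta 1.457.
Rounding down gives 5, 1, 1, 3, 4, 1 = 15 seats, so the divisor must be adjusted.
With modified divisor 1000: modified quotas Alpha 6.584, Beta 2.177, Gamma 1.914, Delta 4.182, Epsilon 4.933, Zeta 1.743.
Rounding down: Alpha 6, Beta 2, Gamma 1, Delta 4, Epsilon 4, Zeta 1 (total 18).

Alpha 6; Beta 2; Gamma 1; Delta 4; Epsilon 4; Zeta 1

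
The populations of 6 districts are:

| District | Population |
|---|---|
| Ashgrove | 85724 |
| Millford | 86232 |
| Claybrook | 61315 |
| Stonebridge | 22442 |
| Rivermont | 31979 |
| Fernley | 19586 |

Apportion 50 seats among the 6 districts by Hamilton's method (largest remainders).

The standard divisor is 307278/50 ≈ 6145.56.
Standard quotas: Ashgrove 13.9489, Millford 14.0316, Claybrook 9.9771, Stonebridge 3.6517, Rivermont 5.2036, Fernley 3.1870.
Lower quotas: Ashgrove 13, Millford 14, Claybrook 9, Stonebridge 3, Rivermont 5, Fernley 3 (sum 47, leaving 3 seats).
Remainders in descending order: Claybrook 0.9771, Ashgrove 0.9489, Stonebridge 0.6517, Rivermont 0.2036, Fernley 0.1870, Millford 0.0316.
The surplus seats go to Claybrook, Ashgrove, Stonebridge.

Ashgrove 14; Millford 14; Claybrook 10; Stonebridge 4; Rivermont 5; Fernley 3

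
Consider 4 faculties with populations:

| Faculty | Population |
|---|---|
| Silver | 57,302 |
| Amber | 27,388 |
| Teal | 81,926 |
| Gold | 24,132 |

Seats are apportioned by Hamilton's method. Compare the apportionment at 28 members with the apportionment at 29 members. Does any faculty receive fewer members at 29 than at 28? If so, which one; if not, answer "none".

none

At 28 seats: Silver 8, Amber 4, Teal 12, Gold 4.
At 29 seats: Silver 9, Amber 4, Teal 12, Gold 4.
No faculty's allocation decreased.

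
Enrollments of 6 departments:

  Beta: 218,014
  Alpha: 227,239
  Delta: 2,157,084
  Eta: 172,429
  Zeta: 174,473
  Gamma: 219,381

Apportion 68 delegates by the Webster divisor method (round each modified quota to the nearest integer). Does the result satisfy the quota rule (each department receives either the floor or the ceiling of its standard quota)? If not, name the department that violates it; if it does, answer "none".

Delta

Standard quotas: Beta 4.679, Alpha 4.877, Delta 46.292, Eta 3.700, Zeta 3.744, Gamma 4.708.
Webster allocation: Beta 5, Alpha 5, Delta 45, Eta 4, Zeta 4, Gamma 5.
Delta has quota 46.292 (lower 46, upper 47) but receives 45 — outside the quota interval.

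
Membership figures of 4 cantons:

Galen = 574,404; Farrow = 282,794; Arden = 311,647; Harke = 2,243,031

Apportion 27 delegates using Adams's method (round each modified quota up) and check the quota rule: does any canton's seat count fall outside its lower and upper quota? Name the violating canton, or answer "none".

Harke

Standard quotas: Galen 4.546, Farrow 2.238, Arden 2.466, Harke 17.750.
Adams allocation: Galen 5, Farrow 3, Arden 3, Harke 16.
Harke has quota 17.750 (lower 17, upper 18) but receives 16 — outside the quota interval.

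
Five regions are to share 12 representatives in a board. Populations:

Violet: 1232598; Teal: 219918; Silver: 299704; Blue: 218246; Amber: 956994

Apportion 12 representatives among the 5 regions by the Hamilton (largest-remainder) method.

Total 2927460; standard divisor 2927460/12 = 243955.
Standard quotas: Violet 5.0526, Teal 0.9015, Silver 1.2285, Blue 0.8946, Amber 3.9228.
Lower quotas: Violet 5, Teal 0, Silver 1, Blue 0, Amber 3 (sum 9, leaving 3 seats).
Remainders in descending order: Amber 0.9228, Teal 0.9015, Blue 0.8946, Silver 0.2285, Violet 0.0526.
Largest remainders: Amber, Teal, Blue receive the extra seats.

Violet 5; Teal 1; Silver 1; Blue 1; Amber 4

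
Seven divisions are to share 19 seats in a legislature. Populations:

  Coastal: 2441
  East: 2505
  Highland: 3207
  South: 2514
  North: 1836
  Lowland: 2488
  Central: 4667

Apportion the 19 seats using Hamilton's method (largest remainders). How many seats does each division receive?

Coastal 2, East 2, Highland 3, South 3, North 2, Lowland 2, Central 5

The standard divisor is 19658/19 ≈ 1034.632.
Standard quotas: Coastal 2.359, East 2.421, Highland 3.100, South 2.430, North 1.775, Lowland 2.405, Central 4.511.
Lower quotas: Coastal 2, East 2, Highland 3, South 2, North 1, Lowland 2, Central 4 (sum 16, leaving 3 seats).
Remainders in descending order: North 0.775, Central 0.511, South 0.430, East 0.421, Lowland 0.405, Coastal 0.359, Highland 0.100.
The surplus seats go to North, Central, South.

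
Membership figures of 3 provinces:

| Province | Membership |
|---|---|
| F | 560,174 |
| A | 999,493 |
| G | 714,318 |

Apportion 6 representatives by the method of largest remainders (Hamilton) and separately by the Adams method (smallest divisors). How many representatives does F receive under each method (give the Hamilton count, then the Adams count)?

1 and 2

Hamilton: F 1, A 3, G 2.
Adams: F 2, A 2, G 2.
F gets 1 under Hamilton and 2 under Adams.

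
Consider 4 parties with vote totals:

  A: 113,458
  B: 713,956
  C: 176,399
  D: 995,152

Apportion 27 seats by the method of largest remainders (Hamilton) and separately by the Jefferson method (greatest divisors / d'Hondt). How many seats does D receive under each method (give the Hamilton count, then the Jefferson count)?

Hamilton: A 2, B 10, C 2, D 13.
Jefferson: A 1, B 10, C 2, D 14.
D gets 13 under Hamilton and 14 under Jefferson.

13 and 14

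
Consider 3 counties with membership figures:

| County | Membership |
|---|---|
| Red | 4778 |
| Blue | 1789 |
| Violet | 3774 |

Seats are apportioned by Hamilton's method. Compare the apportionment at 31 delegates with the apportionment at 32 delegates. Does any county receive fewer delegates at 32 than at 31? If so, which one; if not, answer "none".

At 31 seats: Red 14, Blue 6, Violet 11.
At 32 seats: Red 15, Blue 5, Violet 12.
Blue drops from 6 to 5.

Blue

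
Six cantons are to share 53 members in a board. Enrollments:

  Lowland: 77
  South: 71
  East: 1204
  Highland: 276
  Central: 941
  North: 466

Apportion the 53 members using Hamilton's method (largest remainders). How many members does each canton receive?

Total 3035; standard divisor 3035/53 ≈ 57.264.
Standard quotas: Lowland 1.345, South 1.240, East 21.025, Highland 4.820, Central 16.433, North 8.138.
Lower quotas: Lowland 1, South 1, East 21, Highland 4, Central 16, North 8 (sum 51, leaving 2 seats).
Remainders in descending order: Highland 0.820, Central 0.433, Lowland 0.345, South 0.240, North 0.138, East 0.025.
Largest remainders: Highland, Central receive the extra seats.

Lowland 1, South 1, East 21, Highland 5, Central 17, North 8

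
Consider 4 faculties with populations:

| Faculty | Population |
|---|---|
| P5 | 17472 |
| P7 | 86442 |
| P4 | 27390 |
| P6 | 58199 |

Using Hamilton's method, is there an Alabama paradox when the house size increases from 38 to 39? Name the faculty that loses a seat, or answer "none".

P5

At 38 seats: P5 4, P7 17, P4 5, P6 12.
At 39 seats: P5 3, P7 18, P4 6, P6 12.
P5 drops from 4 to 3.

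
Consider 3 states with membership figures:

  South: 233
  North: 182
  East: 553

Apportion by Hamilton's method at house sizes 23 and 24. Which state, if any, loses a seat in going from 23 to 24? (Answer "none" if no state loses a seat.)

none

At 23 seats: South 6, North 4, East 13.
At 24 seats: South 6, North 4, East 14.
No state's allocation decreased.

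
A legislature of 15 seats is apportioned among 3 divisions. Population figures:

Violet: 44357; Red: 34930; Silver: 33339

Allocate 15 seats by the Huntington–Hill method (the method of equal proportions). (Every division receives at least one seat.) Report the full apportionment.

Violet 6, Red 5, Silver 4

With divisor 7633: modified quotas Violet 5.811, Red 4.576, Silver 4.368.
Geometric-mean thresholds: Violet √(5·6)=5.477, Red √(4·5)=4.472, Silver √(4·5)=4.472.
Each quota rounded against its threshold gives Violet 6, Red 5, Silver 4 (total 15).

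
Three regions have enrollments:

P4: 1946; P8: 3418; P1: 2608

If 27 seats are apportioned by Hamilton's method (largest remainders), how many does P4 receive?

7

Standard divisor: 7972 ÷ 27 ≈ 295.259.
Standard quotas: P4 6.591, P8 11.576, P1 8.833.
Lower quotas: P4 6, P8 11, P1 8 (sum 25, leaving 2 seats).
Remainders in descending order: P1 0.833, P4 0.591, P8 0.576.
Largest remainders: P1, P4 receive the extra seats.
P4 receives 7.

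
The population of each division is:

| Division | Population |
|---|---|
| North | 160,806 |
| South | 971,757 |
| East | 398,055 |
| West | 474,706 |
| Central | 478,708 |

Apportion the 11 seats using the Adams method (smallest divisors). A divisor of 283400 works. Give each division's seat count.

North 1, South 4, East 2, West 2, Central 2

With modified divisor 283400: modified quotas North 0.567, South 3.429, East 1.405, West 1.675, Central 1.689.
Rounding up: North 1, South 4, East 2, West 2, Central 2 (total 11).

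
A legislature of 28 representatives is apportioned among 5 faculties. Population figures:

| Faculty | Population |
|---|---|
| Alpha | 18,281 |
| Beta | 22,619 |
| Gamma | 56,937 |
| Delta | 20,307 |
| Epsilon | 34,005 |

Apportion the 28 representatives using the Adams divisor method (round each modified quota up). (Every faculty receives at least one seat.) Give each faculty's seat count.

Alpha: 4; Beta: 4; Gamma: 10; Delta: 4; Epsilon: 6

Standard divisor 152149/28 ≈ 5433.893; standard quotas: Alpha 3.364, Beta 4.163, Gamma 10.478, Delta 3.737, Epsilon 6.258.
Rounding up gives 4, 5, 11, 4, 7 = 31 seats, so the divisor must be adjusted.
With modified divisor 5900: modified quotas Alpha 3.098, Beta 3.834, Gamma 9.650, Delta 3.442, Epsilon 5.764.
Rounding up: Alpha 4, Beta 4, Gamma 10, Delta 4, Epsilon 6 (total 28).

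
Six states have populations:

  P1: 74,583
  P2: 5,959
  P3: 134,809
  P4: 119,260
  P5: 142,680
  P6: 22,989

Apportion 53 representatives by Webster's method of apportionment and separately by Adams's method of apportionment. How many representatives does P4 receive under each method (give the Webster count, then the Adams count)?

13 and 12

Webster: P1 8, P2 1, P3 14, P4 13, P5 15, P6 2.
Adams: P1 8, P2 1, P3 14, P4 12, P5 15, P6 3.
P4 gets 13 under Webster and 12 under Adams.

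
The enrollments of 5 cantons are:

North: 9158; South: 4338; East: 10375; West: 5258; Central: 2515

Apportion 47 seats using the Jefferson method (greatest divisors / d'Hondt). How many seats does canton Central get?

Standard divisor 31644/47 ≈ 673.277; standard quotas: North 13.602, South 6.443, East 15.410, West 7.810, Central 3.735.
Rounding down gives 13, 6, 15, 7, 3 = 44 seats, so the divisor must be adjusted.
With modified divisor 640: modified quotas North 14.309, South 6.778, East 16.211, West 8.216, Central 3.930.
Rounding down: North 14, South 6, East 16, West 8, Central 3 (total 47).
Central receives 3.

3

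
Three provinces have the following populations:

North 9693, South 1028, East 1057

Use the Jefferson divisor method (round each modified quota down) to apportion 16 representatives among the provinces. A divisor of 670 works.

North 14; South 1; East 1

With modified divisor 670: modified quotas North 14.467, South 1.534, East 1.578.
Rounding down: North 14, South 1, East 1 (total 16).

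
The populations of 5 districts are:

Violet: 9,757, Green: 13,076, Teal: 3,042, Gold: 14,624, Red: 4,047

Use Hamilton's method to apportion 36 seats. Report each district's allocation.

The standard divisor is 44546/36 ≈ 1237.389.
Standard quotas: Violet 7.8852, Green 10.5674, Teal 2.4584, Gold 11.8184, Red 3.2706.
Lower quotas: Violet 7, Green 10, Teal 2, Gold 11, Red 3 (sum 33, leaving 3 seats).
Remainders in descending order: Violet 0.8852, Gold 0.8184, Green 0.5674, Teal 0.4584, Red 0.2706.
Largest remainders: Violet, Gold, Green receive the extra seats.

Violet=8; Green=11; Teal=2; Gold=12; Red=3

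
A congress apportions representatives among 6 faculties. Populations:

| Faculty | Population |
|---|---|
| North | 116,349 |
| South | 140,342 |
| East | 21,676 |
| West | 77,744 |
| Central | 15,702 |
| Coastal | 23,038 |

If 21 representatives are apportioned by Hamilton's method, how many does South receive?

The standard divisor is 394851/21 ≈ 18802.429.
Standard quotas: North 6.1880, South 7.4640, East 1.1528, West 4.1348, Central 0.8351, Coastal 1.2253.
Lower quotas: North 6, South 7, East 1, West 4, Central 0, Coastal 1 (sum 19, leaving 2 seats).
Remainders in descending order: Central 0.8351, South 0.4640, Coastal 0.2253, North 0.1880, East 0.1528, West 0.1348.
Largest remainders: Central, South receive the extra seats.
South receives 8.

8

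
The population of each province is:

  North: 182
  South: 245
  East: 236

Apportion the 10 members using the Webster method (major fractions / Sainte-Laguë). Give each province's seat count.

North=3, South=4, East=3

Standard divisor 663/10 ≈ 66.3; standard quotas: North 2.745, South 3.695, East 3.560.
Rounding to the nearest integer gives 3, 4, 4 = 11 seats, so the divisor must be adjusted.
With modified divisor 69: modified quotas North 2.638, South 3.551, East 3.420.
Rounding to the nearest integer: North 3, South 4, East 3 (total 10).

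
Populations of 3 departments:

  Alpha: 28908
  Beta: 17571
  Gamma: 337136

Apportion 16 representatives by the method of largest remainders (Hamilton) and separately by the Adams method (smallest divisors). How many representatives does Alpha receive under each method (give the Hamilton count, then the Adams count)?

Hamilton: Alpha 1, Beta 1, Gamma 14.
Adams: Alpha 2, Beta 1, Gamma 13.
Alpha gets 1 under Hamilton and 2 under Adams.

1 and 2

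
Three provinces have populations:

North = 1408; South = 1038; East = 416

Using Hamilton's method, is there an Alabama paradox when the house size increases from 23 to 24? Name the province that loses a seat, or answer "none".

At 23 seats: North 11, South 8, East 4.
At 24 seats: North 12, South 9, East 3.
East drops from 4 to 3.

East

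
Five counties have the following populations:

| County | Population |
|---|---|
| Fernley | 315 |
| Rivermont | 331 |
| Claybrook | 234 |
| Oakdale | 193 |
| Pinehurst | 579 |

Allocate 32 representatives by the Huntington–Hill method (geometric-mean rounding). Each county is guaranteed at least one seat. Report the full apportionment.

Fernley=6, Rivermont=6, Claybrook=5, Oakdale=4, Pinehurst=11

With divisor 52: modified quotas Fernley 6.058, Rivermont 6.365, Claybrook 4.500, Oakdale 3.712, Pinehurst 11.135.
Geometric-mean thresholds: Fernley √(6·7)=6.481, Rivermont √(6·7)=6.481, Claybrook √(4·5)=4.472, Oakdale √(3·4)=3.464, Pinehurst √(11·12)=11.489.
Each quota rounded against its threshold gives Fernley 6, Rivermont 6, Claybrook 5, Oakdale 4, Pinehurst 11 (total 32).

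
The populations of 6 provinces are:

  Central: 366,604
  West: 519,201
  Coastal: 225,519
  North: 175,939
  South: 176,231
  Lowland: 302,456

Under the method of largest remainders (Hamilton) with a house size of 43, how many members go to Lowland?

Standard divisor: 1765950 ÷ 43 ≈ 41068.605.
Standard quotas: Central 8.9266, West 12.6423, Coastal 5.4913, North 4.2840, South 4.2911, Lowland 7.3647.
Lower quotas: Central 8, West 12, Coastal 5, North 4, South 4, Lowland 7 (sum 40, leaving 3 seats).
Remainders in descending order: Central 0.9266, West 0.6423, Coastal 0.4913, Lowland 0.3647, South 0.2911, North 0.2840.
Largest remainders: Central, West, Coastal receive the extra seats.
Lowland receives 7.

7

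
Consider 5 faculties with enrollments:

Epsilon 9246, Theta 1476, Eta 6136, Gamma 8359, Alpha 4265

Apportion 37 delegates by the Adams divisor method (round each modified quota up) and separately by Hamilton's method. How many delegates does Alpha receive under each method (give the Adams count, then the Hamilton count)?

6 and 5

Adams: Epsilon 11, Theta 2, Eta 8, Gamma 10, Alpha 6.
Hamilton: Epsilon 12, Theta 2, Eta 8, Gamma 10, Alpha 5.
Alpha gets 6 under Adams and 5 under Hamilton.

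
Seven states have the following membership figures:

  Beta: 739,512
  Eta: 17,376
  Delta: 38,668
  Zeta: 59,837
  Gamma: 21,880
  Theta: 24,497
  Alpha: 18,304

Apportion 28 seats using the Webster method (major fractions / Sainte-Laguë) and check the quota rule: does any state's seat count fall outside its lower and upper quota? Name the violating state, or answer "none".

Beta

Standard quotas: Beta 22.505, Eta 0.529, Delta 1.177, Zeta 1.821, Gamma 0.666, Theta 0.746, Alpha 0.557.
Webster allocation: Beta 21, Eta 1, Delta 1, Zeta 2, Gamma 1, Theta 1, Alpha 1.
Beta has quota 22.505 (lower 22, upper 23) but receives 21 — outside the quota interval.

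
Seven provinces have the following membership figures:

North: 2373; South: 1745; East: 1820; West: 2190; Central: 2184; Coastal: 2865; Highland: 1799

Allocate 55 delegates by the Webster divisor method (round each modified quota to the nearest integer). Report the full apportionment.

Standard divisor 14976/55 ≈ 272.291; standard quotas: North 8.715, South 6.409, East 6.684, West 8.043, Central 8.021, Coastal 10.522, Highland 6.607.
Rounding to the nearest integer gives 9, 6, 7, 8, 8, 11, 7 = 56 seats, so the divisor must be adjusted.
With modified divisor 275: modified quotas North 8.629, South 6.345, East 6.618, West 7.964, Central 7.942, Coastal 10.418, Highland 6.542.
Rounding to the nearest integer: North 9, South 6, East 7, West 8, Central 8, Coastal 10, Highland 7 (total 55).

North=9, South=6, East=7, West=8, Central=8, Coastal=10, Highland=7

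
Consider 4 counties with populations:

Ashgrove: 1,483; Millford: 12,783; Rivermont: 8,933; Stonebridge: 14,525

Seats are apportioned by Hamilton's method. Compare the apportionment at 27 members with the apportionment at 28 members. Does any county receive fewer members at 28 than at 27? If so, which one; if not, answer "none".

none

At 27 seats: Ashgrove 1, Millford 9, Rivermont 6, Stonebridge 11.
At 28 seats: Ashgrove 1, Millford 9, Rivermont 7, Stonebridge 11.
No county's allocation decreased.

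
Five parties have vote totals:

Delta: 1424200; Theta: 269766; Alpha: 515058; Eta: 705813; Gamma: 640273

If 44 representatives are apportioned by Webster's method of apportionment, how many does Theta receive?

3

Standard divisor 3555110/44 ≈ 80797.955; standard quotas: Delta 17.627, Theta 3.339, Alpha 6.375, Eta 8.736, Gamma 7.924.
Rounding to the nearest integer gives Delta 18, Theta 3, Alpha 6, Eta 9, Gamma 8 — total 44, matching the house size, so no adjustment is needed.
Theta receives 3.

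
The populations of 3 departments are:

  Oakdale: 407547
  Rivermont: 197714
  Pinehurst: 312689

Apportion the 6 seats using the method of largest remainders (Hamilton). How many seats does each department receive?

Oakdale: 3, Rivermont: 1, Pinehurst: 2

Total 917950; standard divisor 917950/6 ≈ 152991.667.
Standard quotas: Oakdale 2.6639, Rivermont 1.2923, Pinehurst 2.0438.
Lower quotas: Oakdale 2, Rivermont 1, Pinehurst 2 (sum 5, leaving 1 seat).
Remainders in descending order: Oakdale 0.6639, Rivermont 0.2923, Pinehurst 0.0438.
The surplus seat goes to Oakdale.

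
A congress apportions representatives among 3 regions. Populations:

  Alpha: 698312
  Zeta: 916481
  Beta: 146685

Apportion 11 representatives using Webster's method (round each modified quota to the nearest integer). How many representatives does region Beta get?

Standard divisor 1761478/11 ≈ 160134.364; standard quotas: Alpha 4.361, Zeta 5.723, Beta 0.916.
Rounding to the nearest integer gives Alpha 4, Zeta 6, Beta 1 — total 11, matching the house size, so no adjustment is needed.
Beta receives 1.

1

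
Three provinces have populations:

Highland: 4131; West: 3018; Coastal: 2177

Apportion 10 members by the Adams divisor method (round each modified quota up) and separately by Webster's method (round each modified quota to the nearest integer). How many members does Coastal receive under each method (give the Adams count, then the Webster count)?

Adams: Highland 4, West 3, Coastal 3.
Webster: Highland 5, West 3, Coastal 2.
Coastal gets 3 under Adams and 2 under Webster.

3 and 2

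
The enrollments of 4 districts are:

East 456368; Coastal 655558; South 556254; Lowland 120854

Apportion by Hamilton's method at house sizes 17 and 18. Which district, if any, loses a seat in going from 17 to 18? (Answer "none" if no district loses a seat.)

At 17 seats: East 5, Coastal 6, South 5, Lowland 1.
At 18 seats: East 4, Coastal 7, South 6, Lowland 1.
East drops from 5 to 4.

East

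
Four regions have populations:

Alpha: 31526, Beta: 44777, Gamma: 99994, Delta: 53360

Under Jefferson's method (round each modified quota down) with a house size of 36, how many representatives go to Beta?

7

Standard divisor 229657/36 ≈ 6379.361; standard quotas: Alpha 4.942, Beta 7.019, Gamma 15.675, Delta 8.364.
Rounding down gives 4, 7, 15, 8 = 34 seats, so the divisor must be adjusted.
With modified divisor 6100: modified quotas Alpha 5.168, Beta 7.340, Gamma 16.392, Delta 8.748.
Rounding down: Alpha 5, Beta 7, Gamma 16, Delta 8 (total 36).
Beta receives 7.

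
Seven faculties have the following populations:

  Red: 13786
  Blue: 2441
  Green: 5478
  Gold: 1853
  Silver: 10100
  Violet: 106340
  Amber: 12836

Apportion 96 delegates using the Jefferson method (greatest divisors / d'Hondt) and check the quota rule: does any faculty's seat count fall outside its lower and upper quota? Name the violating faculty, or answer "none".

Standard quotas: Red 8.659, Blue 1.533, Green 3.441, Gold 1.164, Silver 6.344, Violet 66.796, Amber 8.063.
Jefferson allocation: Red 8, Blue 1, Green 3, Gold 1, Silver 6, Violet 69, Amber 8.
Violet has quota 66.796 (lower 66, upper 67) but receives 69 — outside the quota interval.

Violet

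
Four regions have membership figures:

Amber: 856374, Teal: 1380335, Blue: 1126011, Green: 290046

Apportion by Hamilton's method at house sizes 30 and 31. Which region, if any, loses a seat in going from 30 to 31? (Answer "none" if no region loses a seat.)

At 30 seats: Amber 7, Teal 11, Blue 9, Green 3.
At 31 seats: Amber 7, Teal 12, Blue 10, Green 2.
Green drops from 3 to 2.

Green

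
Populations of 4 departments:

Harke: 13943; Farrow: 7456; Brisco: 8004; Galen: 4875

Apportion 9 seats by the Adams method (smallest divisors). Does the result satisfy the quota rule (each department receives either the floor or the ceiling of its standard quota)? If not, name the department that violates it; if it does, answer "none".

none

Standard quotas: Harke 3.661, Farrow 1.958, Brisco 2.102, Galen 1.280.
Adams allocation: Harke 3, Farrow 2, Brisco 2, Galen 2.
Every allocation lies between the lower and upper quota.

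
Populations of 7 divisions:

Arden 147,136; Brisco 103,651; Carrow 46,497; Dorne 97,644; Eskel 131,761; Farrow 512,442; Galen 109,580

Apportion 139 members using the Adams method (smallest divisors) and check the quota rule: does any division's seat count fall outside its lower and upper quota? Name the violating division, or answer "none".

Standard quotas: Arden 17.804, Brisco 12.542, Carrow 5.626, Dorne 11.815, Eskel 15.944, Farrow 62.008, Galen 13.260.
Adams allocation: Arden 18, Brisco 13, Carrow 6, Dorne 12, Eskel 16, Farrow 61, Galen 13.
Farrow has quota 62.008 (lower 62, upper 63) but receives 61 — outside the quota interval.

Farrow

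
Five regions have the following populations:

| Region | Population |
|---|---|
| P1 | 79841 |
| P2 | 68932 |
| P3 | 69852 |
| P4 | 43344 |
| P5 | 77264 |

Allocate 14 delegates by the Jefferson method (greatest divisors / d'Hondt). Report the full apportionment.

P1=3, P2=3, P3=3, P4=2, P5=3

Standard divisor 339233/14 ≈ 24230.929; standard quotas: P1 3.295, P2 2.845, P3 2.883, P4 1.789, P5 3.189.
Rounding down gives 3, 2, 2, 1, 3 = 11 seats, so the divisor must be adjusted.
With modified divisor 20800: modified quotas P1 3.839, P2 3.314, P3 3.358, P4 2.084, P5 3.715.
Rounding down: P1 3, P2 3, P3 3, P4 2, P5 3 (total 14).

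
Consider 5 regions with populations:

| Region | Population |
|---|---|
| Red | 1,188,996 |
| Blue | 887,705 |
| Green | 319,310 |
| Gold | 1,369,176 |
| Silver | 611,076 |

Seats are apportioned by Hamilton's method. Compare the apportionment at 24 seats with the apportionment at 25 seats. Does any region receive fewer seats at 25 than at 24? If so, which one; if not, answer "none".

none

At 24 seats: Red 7, Blue 5, Green 2, Gold 7, Silver 3.
At 25 seats: Red 7, Blue 5, Green 2, Gold 8, Silver 3.
No region's allocation decreased.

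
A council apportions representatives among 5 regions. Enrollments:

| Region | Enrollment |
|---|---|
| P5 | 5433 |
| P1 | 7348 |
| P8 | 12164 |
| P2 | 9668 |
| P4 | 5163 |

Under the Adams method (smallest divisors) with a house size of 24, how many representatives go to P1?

5

Standard divisor 39776/24 ≈ 1657.333; standard quotas: P5 3.278, P1 4.434, P8 7.340, P2 5.833, P4 3.115.
Rounding up gives 4, 5, 8, 6, 4 = 27 seats, so the divisor must be adjusted.
With modified divisor 1824: modified quotas P5 2.979, P1 4.029, P8 6.669, P2 5.300, P4 2.831.
Rounding up: P5 3, P1 5, P8 7, P2 6, P4 3 (total 24).
P1 receives 5.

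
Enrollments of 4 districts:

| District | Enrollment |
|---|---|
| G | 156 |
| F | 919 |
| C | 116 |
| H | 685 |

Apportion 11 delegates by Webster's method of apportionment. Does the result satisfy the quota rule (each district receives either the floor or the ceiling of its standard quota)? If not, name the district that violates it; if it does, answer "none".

none

Standard quotas: G 0.915, F 5.389, C 0.680, H 4.017.
Webster allocation: G 1, F 5, C 1, H 4.
Every allocation lies between the lower and upper quota.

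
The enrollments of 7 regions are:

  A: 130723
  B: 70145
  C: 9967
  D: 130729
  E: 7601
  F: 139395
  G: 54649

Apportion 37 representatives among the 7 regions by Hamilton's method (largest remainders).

The standard divisor is 543209/37 ≈ 14681.324.
Standard quotas: A 8.9040, B 4.7778, C 0.6789, D 8.9044, E 0.5177, F 9.4947, G 3.7223.
Lower quotas: A 8, B 4, C 0, D 8, E 0, F 9, G 3 (sum 32, leaving 5 seats).
Remainders in descending order: D 0.9044, A 0.9040, B 0.7778, G 0.7223, C 0.6789, E 0.5177, F 0.4947.
The surplus seats go to D, A, B, G, C.

A 9, B 5, C 1, D 9, E 0, F 9, G 4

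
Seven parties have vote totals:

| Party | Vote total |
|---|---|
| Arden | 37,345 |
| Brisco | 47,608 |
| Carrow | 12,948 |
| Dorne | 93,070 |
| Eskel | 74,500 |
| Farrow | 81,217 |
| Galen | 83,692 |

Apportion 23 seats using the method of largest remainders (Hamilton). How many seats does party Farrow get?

Standard divisor: 430380 ÷ 23 ≈ 18712.174.
Standard quotas: Arden 1.9958, Brisco 2.5442, Carrow 0.6920, Dorne 4.9738, Eskel 3.9814, Farrow 4.3403, Galen 4.4726.
Lower quotas: Arden 1, Brisco 2, Carrow 0, Dorne 4, Eskel 3, Farrow 4, Galen 4 (sum 18, leaving 5 seats).
Remainders in descending order: Arden 0.9958, Eskel 0.9814, Dorne 0.9738, Carrow 0.6920, Brisco 0.5442, Galen 0.4726, Farrow 0.3403.
The surplus seats go to Arden, Eskel, Dorne, Carrow, Brisco.
Farrow receives 4.

4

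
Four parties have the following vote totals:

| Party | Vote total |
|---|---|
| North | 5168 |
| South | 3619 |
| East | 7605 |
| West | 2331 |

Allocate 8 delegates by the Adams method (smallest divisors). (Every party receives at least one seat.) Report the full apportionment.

Standard divisor 18723/8 ≈ 2340.375; standard quotas: North 2.208, South 1.546, East 3.249, West 0.996.
Rounding up gives 3, 2, 4, 1 = 10 seats, so the divisor must be adjusted.
With modified divisor 3100: modified quotas North 1.667, South 1.167, East 2.453, West 0.752.
Rounding up: North 2, South 2, East 3, West 1 (total 8).

North 2; South 2; East 3; West 1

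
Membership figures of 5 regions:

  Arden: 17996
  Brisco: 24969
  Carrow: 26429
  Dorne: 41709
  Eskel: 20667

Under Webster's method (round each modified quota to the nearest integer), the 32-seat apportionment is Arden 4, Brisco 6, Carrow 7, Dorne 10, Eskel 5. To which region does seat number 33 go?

Arden

Priority for the next seat is population ÷ (current seats + 0.5).
Priorities: Arden 3999.111, Brisco 3841.385, Carrow 3523.867, Dorne 3972.286, Eskel 3757.636.
Highest priority: Arden.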